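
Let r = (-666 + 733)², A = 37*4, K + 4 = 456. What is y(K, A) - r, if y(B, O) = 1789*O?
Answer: 260283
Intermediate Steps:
K = 452 (K = -4 + 456 = 452)
A = 148
r = 4489 (r = 67² = 4489)
y(K, A) - r = 1789*148 - 1*4489 = 264772 - 4489 = 260283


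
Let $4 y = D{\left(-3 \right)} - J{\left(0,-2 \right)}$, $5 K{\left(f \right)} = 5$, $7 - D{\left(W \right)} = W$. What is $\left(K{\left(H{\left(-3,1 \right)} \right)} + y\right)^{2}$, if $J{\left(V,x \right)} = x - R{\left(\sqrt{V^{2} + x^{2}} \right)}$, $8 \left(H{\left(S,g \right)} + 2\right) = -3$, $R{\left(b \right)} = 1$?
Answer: $\frac{289}{16} \approx 18.063$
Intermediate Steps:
$H{\left(S,g \right)} = - \frac{19}{8}$ ($H{\left(S,g \right)} = -2 + \frac{1}{8} \left(-3\right) = -2 - \frac{3}{8} = - \frac{19}{8}$)
$D{\left(W \right)} = 7 - W$
$J{\left(V,x \right)} = -1 + x$ ($J{\left(V,x \right)} = x - 1 = -1 + x$)
$K{\left(f \right)} = 1$ ($K{\left(f \right)} = \frac{1}{5} \cdot 5 = 1$)
$y = \frac{13}{4}$ ($y = \frac{\left(7 - -3\right) - \left(-1 - 2\right)}{4} = \frac{\left(7 + 3\right) - -3}{4} = \frac{10 + 3}{4} = \frac{1}{4} \cdot 13 = \frac{13}{4} \approx 3.25$)
$\left(K{\left(H{\left(-3,1 \right)} \right)} + y\right)^{2} = \left(1 + \frac{13}{4}\right)^{2} = \left(\frac{17}{4}\right)^{2} = \frac{289}{16}$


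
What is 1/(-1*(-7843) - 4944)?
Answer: 1/2899 ≈ 0.00034495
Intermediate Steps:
1/(-1*(-7843) - 4944) = 1/(7843 - 4944) = 1/2899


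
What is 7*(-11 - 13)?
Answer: -168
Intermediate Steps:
7*(-11 - 13) = 7*(-24) = -168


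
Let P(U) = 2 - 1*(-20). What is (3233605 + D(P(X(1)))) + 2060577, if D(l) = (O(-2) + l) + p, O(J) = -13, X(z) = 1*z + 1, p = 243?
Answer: 5294434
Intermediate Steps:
X(z) = 1 + z (X(z) = z + 1 = 1 + z)
P(U) = 22 (P(U) = 2 + 20 = 22)
D(l) = 230 + l (D(l) = (-13 + l) + 243 = 230 + l)
(3233605 + D(P(X(1)))) + 2060577 = (3233605 + (230 + 22)) + 2060577 = (3233605 + 252) + 2060577 = 3233857 + 2060577 = 5294434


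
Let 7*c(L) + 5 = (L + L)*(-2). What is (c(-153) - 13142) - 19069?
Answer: -224870/7 ≈ -32124.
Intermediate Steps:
c(L) = -5/7 - 4*L/7 (c(L) = -5/7 + ((L + L)*(-2))/7 = -5/7 + ((2*L)*(-2))/7 = -5/7 + (-4*L)/7 = -5/7 - 4*L/7)
(c(-153) - 13142) - 19069 = ((-5/7 - 4/7*(-153)) - 13142) - 19069 = ((-5/7 + 612/7) - 13142) - 19069 = (607/7 - 13142) - 19069 = -91387/7 - 19069 = -224870/7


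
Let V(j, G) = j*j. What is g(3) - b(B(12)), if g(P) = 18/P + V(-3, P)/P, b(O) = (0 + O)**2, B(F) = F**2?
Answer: -20727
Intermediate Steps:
V(j, G) = j**2
b(O) = O**2
g(P) = 27/P (g(P) = 18/P + (-3)**2/P = 18/P + 9/P = 27/P)
g(3) - b(B(12)) = 27/3 - (12**2)**2 = 27*(1/3) - 1*144**2 = 9 - 1*20736 = 9 - 20736 = -20727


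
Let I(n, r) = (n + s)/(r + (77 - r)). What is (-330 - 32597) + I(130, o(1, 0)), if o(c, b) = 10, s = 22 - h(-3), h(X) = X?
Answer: -2535224/77 ≈ -32925.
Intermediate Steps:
s = 25 (s = 22 - 1*(-3) = 22 + 3 = 25)
I(n, r) = 25/77 + n/77 (I(n, r) = (n + 25)/(r + (77 - r)) = (25 + n)/77 = (25 + n)*(1/77) = 25/77 + n/77)
(-330 - 32597) + I(130, o(1, 0)) = (-330 - 32597) + (25/77 + (1/77)*130) = -32927 + (25/77 + 130/77) = -32927 + 155/77 = -2535224/77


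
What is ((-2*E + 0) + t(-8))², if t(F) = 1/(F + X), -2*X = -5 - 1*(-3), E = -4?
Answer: 3025/49 ≈ 61.735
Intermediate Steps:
X = 1 (X = -(-5 - 1*(-3))/2 = -(-5 + 3)/2 = -½*(-2) = 1)
t(F) = 1/(1 + F) (t(F) = 1/(F + 1) = 1/(1 + F))
((-2*E + 0) + t(-8))² = ((-2*(-4) + 0) + 1/(1 - 8))² = ((8 + 0) + 1/(-7))² = (8 - ⅐)² = (55/7)² = 3025/49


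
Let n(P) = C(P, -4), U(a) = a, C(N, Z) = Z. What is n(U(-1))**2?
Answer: 16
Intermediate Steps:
n(P) = -4
n(U(-1))**2 = (-4)**2 = 16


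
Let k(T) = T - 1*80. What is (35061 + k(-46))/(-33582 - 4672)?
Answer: -34935/38254 ≈ -0.91324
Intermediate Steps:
k(T) = -80 + T (k(T) = T - 80 = -80 + T)
(35061 + k(-46))/(-33582 - 4672) = (35061 + (-80 - 46))/(-33582 - 4672) = (35061 - 126)/(-38254) = 34935*(-1/38254) = -34935/38254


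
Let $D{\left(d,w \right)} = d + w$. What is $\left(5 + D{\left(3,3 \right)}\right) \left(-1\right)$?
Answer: $-11$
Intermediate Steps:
$\left(5 + D{\left(3,3 \right)}\right) \left(-1\right) = \left(5 + \left(3 + 3\right)\right) \left(-1\right) = \left(5 + 6\right) \left(-1\right) = 11 \left(-1\right) = -11$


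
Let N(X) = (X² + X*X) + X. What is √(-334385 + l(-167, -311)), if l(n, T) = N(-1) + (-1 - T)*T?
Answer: 3*I*√47866 ≈ 656.35*I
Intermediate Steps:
N(X) = X + 2*X² (N(X) = (X² + X²) + X = 2*X² + X = X + 2*X²)
l(n, T) = 1 + T*(-1 - T) (l(n, T) = -(1 + 2*(-1)) + (-1 - T)*T = -(1 - 2) + T*(-1 - T) = -1*(-1) + T*(-1 - T) = 1 + T*(-1 - T))
√(-334385 + l(-167, -311)) = √(-334385 + (1 - 1*(-311) - 1*(-311)²)) = √(-334385 + (1 + 311 - 1*96721)) = √(-334385 + (1 + 311 - 96721)) = √(-334385 - 96409) = √(-430794) = 3*I*√47866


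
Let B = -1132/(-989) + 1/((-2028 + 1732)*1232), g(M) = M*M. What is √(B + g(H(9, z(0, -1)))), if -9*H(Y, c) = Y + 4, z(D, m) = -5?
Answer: √531912789583333774/405743184 ≈ 1.7975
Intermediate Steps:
H(Y, c) = -4/9 - Y/9 (H(Y, c) = -(Y + 4)/9 = -(4 + Y)/9 = -4/9 - Y/9)
g(M) = M²
B = 412807715/360660608 (B = -1132*(-1/989) + (1/1232)/(-296) = 1132/989 - 1/296*1/1232 = 1132/989 - 1/364672 = 412807715/360660608 ≈ 1.1446)
√(B + g(H(9, z(0, -1)))) = √(412807715/360660608 + (-4/9 - ⅑*9)²) = √(412807715/360660608 + (-4/9 - 1)²) = √(412807715/360660608 + (-13/9)²) = √(412807715/360660608 + 169/81) = √(94389067667/29213509248) = √531912789583333774/405743184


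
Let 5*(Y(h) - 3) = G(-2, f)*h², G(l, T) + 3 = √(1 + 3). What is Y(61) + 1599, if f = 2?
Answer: 4289/5 ≈ 857.80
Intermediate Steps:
G(l, T) = -1 (G(l, T) = -3 + √(1 + 3) = -3 + √4 = -3 + 2 = -1)
Y(h) = 3 - h²/5 (Y(h) = 3 + (-h²)/5 = 3 - h²/5)
Y(61) + 1599 = (3 - ⅕*61²) + 1599 = (3 - ⅕*3721) + 1599 = (3 - 3721/5) + 1599 = -3706/5 + 1599 = 4289/5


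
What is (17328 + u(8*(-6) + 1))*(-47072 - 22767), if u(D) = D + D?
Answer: -1203605326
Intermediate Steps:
u(D) = 2*D
(17328 + u(8*(-6) + 1))*(-47072 - 22767) = (17328 + 2*(8*(-6) + 1))*(-47072 - 22767) = (17328 + 2*(-48 + 1))*(-69839) = (17328 + 2*(-47))*(-69839) = (17328 - 94)*(-69839) = 17234*(-69839) = -1203605326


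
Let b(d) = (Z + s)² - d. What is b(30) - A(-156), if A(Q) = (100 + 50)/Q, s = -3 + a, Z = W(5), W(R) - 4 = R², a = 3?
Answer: 21111/26 ≈ 811.96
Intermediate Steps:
W(R) = 4 + R²
Z = 29 (Z = 4 + 5² = 4 + 25 = 29)
s = 0 (s = -3 + 3 = 0)
A(Q) = 150/Q
b(d) = 841 - d (b(d) = (29 + 0)² - d = 29² - d = 841 - d)
b(30) - A(-156) = (841 - 1*30) - 150/(-156) = (841 - 30) - 150*(-1)/156 = 811 - 1*(-25/26) = 811 + 25/26 = 21111/26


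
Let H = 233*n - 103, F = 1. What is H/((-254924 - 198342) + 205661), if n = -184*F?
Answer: 2865/16507 ≈ 0.17356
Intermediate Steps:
n = -184 (n = -184*1 = -184)
H = -42975 (H = 233*(-184) - 103 = -42872 - 103 = -42975)
H/((-254924 - 198342) + 205661) = -42975/((-254924 - 198342) + 205661) = -42975/(-453266 + 205661) = -42975/(-247605) = -42975*(-1/247605) = 2865/16507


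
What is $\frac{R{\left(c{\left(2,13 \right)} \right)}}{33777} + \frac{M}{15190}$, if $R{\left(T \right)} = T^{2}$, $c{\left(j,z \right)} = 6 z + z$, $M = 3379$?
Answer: $\frac{7739383}{16550730} \approx 0.46762$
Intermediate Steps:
$c{\left(j,z \right)} = 7 z$
$\frac{R{\left(c{\left(2,13 \right)} \right)}}{33777} + \frac{M}{15190} = \frac{\left(7 \cdot 13\right)^{2}}{33777} + \frac{3379}{15190} = 91^{2} \cdot \frac{1}{33777} + 3379 \cdot \frac{1}{15190} = 8281 \cdot \frac{1}{33777} + \frac{109}{490} = \frac{8281}{33777} + \frac{109}{490} = \frac{7739383}{16550730}$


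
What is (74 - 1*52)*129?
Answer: 2838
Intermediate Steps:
(74 - 1*52)*129 = (74 - 52)*129 = 22*129 = 2838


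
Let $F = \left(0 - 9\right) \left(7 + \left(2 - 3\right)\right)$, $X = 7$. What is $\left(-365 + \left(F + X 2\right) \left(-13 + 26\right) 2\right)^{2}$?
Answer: $1974025$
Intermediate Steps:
$F = -54$ ($F = - 9 \left(7 - 1\right) = \left(-9\right) 6 = -54$)
$\left(-365 + \left(F + X 2\right) \left(-13 + 26\right) 2\right)^{2} = \left(-365 + \left(-54 + 7 \cdot 2\right) \left(-13 + 26\right) 2\right)^{2} = \left(-365 + \left(-54 + 14\right) 13 \cdot 2\right)^{2} = \left(-365 + \left(-40\right) 13 \cdot 2\right)^{2} = \left(-365 - 1040\right)^{2} = \left(-1405\right)^{2} = 1974025$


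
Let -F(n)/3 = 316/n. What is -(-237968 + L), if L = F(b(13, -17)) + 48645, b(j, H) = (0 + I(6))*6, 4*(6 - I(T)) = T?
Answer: 1704223/9 ≈ 1.8936e+5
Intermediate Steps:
I(T) = 6 - T/4
b(j, H) = 27 (b(j, H) = (0 + (6 - ¼*6))*6 = (0 + (6 - 3/2))*6 = (0 + 9/2)*6 = (9/2)*6 = 27)
F(n) = -948/n
L = 437489/9 (L = -948/27 + 48645 = -948*1/27 + 48645 = -316/9 + 48645 = 437489/9 ≈ 48610.)
-(-237968 + L) = -(-237968 + 437489/9) = -1*(-1704223/9) = 1704223/9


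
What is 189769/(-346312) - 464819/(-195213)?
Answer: 123927021731/67604604456 ≈ 1.8331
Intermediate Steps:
189769/(-346312) - 464819/(-195213) = 189769*(-1/346312) - 464819*(-1/195213) = -189769/346312 + 464819/195213 = 123927021731/67604604456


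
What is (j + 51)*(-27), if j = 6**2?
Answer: -2349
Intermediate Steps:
j = 36
(j + 51)*(-27) = (36 + 51)*(-27) = 87*(-27) = -2349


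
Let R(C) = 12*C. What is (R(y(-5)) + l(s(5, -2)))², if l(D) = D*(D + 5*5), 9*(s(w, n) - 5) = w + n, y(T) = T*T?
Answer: 17272336/81 ≈ 2.1324e+5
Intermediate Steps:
y(T) = T²
s(w, n) = 5 + n/9 + w/9 (s(w, n) = 5 + (w + n)/9 = 5 + (n + w)/9 = 5 + (n/9 + w/9) = 5 + n/9 + w/9)
l(D) = D*(25 + D) (l(D) = D*(D + 25) = D*(25 + D))
(R(y(-5)) + l(s(5, -2)))² = (12*(-5)² + (5 + (⅑)*(-2) + (⅑)*5)*(25 + (5 + (⅑)*(-2) + (⅑)*5)))² = (12*25 + (5 - 2/9 + 5/9)*(25 + (5 - 2/9 + 5/9)))² = (300 + 16*(25 + 16/3)/3)² = (300 + (16/3)*(91/3))² = (300 + 1456/9)² = (4156/9)² = 17272336/81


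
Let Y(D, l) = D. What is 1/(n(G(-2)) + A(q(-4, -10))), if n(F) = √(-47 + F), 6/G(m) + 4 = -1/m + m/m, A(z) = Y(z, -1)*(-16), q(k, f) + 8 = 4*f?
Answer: 3840/2949367 - I*√1235/2949367 ≈ 0.001302 - 1.1915e-5*I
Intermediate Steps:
q(k, f) = -8 + 4*f
A(z) = -16*z (A(z) = z*(-16) = -16*z)
G(m) = 6/(-3 - 1/m) (G(m) = 6/(-4 + (-1/m + m/m)) = 6/(-4 + (-1/m + 1)) = 6/(-4 + (1 - 1/m)) = 6/(-3 - 1/m))
1/(n(G(-2)) + A(q(-4, -10))) = 1/(√(-47 - 6*(-2)/(1 + 3*(-2))) - 16*(-8 + 4*(-10))) = 1/(√(-47 - 6*(-2)/(1 - 6)) - 16*(-8 - 40)) = 1/(√(-47 - 6*(-2)/(-5)) - 16*(-48)) = 1/(√(-47 - 6*(-2)*(-⅕)) + 768) = 1/(√(-47 - 12/5) + 768) = 1/(√(-247/5) + 768) = 1/(I*√1235/5 + 768) = 1/(768 + I*√1235/5)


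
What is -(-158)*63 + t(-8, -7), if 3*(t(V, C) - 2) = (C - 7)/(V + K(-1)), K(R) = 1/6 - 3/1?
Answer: 647168/65 ≈ 9956.4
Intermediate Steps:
K(R) = -17/6 (K(R) = 1*(⅙) - 3*1 = ⅙ - 3 = -17/6)
t(V, C) = 2 + (-7 + C)/(3*(-17/6 + V)) (t(V, C) = 2 + ((C - 7)/(V - 17/6))/3 = 2 + ((-7 + C)/(-17/6 + V))/3 = 2 + (-7 + C)/(3*(-17/6 + V)))
-(-158)*63 + t(-8, -7) = -(-158)*63 + 2*(-24 - 7 + 6*(-8))/(-17 + 6*(-8)) = -158*(-63) + 2*(-24 - 7 - 48)/(-17 - 48) = 9954 + 2*(-79)/(-65) = 9954 + 2*(-1/65)*(-79) = 9954 + 158/65 = 647168/65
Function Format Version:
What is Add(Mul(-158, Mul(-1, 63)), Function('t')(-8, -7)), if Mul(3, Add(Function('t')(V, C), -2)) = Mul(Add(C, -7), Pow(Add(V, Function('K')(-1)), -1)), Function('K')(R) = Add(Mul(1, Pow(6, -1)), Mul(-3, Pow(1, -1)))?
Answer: Rational(647168, 65) ≈ 9956.4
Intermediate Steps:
Function('K')(R) = Rational(-17, 6) (Function('K')(R) = Add(Mul(1, Rational(1, 6)), Mul(-3, 1)) = Add(Rational(1, 6), -3) = Rational(-17, 6))
Function('t')(V, C) = Add(2, Mul(Rational(1, 3), Pow(Add(Rational(-17, 6), V), -1), Add(-7, C))) (Function('t')(V, C) = Add(2, Mul(Rational(1, 3), Mul(Add(C, -7), Pow(Add(V, Rational(-17, 6)), -1)))) = Add(2, Mul(Rational(1, 3), Mul(Add(-7, C), Pow(Add(Rational(-17, 6), V), -1)))) = Add(2, Mul(Rational(1, 3), Mul(Pow(Add(Rational(-17, 6), V), -1), Add(-7, C)))) = Add(2, Mul(Rational(1, 3), Pow(Add(Rational(-17, 6), V), -1), Add(-7, C))))
Add(Mul(-158, Mul(-1, 63)), Function('t')(-8, -7)) = Add(Mul(-158, Mul(-1, 63)), Mul(2, Pow(Add(-17, Mul(6, -8)), -1), Add(-24, -7, Mul(6, -8)))) = Add(Mul(-158, -63), Mul(2, Pow(Add(-17, -48), -1), Add(-24, -7, -48))) = Add(9954, Mul(2, Pow(-65, -1), -79)) = Add(9954, Mul(2, Rational(-1, 65), -79)) = Add(9954, Rational(158, 65)) = Rational(647168, 65)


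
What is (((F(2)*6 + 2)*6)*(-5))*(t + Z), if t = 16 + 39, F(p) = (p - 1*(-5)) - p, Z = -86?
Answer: 29760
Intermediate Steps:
F(p) = 5 (F(p) = (p + 5) - p = (5 + p) - p = 5)
t = 55
(((F(2)*6 + 2)*6)*(-5))*(t + Z) = (((5*6 + 2)*6)*(-5))*(55 - 86) = (((30 + 2)*6)*(-5))*(-31) = ((32*6)*(-5))*(-31) = (192*(-5))*(-31) = -960*(-31) = 29760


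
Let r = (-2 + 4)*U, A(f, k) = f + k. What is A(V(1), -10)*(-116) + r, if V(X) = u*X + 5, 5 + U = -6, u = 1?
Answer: 442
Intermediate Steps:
U = -11 (U = -5 - 6 = -11)
V(X) = 5 + X (V(X) = 1*X + 5 = X + 5 = 5 + X)
r = -22 (r = (-2 + 4)*(-11) = 2*(-11) = -22)
A(V(1), -10)*(-116) + r = ((5 + 1) - 10)*(-116) - 22 = (6 - 10)*(-116) - 22 = -4*(-116) - 22 = 464 - 22 = 442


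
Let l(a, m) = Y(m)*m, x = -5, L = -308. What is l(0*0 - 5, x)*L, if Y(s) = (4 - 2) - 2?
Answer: 0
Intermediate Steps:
Y(s) = 0 (Y(s) = 2 - 2 = 0)
l(a, m) = 0 (l(a, m) = 0*m = 0)
l(0*0 - 5, x)*L = 0*(-308) = 0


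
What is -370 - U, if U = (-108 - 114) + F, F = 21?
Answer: -169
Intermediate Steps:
U = -201 (U = (-108 - 114) + 21 = -222 + 21 = -201)
-370 - U = -370 - 1*(-201) = -370 + 201 = -169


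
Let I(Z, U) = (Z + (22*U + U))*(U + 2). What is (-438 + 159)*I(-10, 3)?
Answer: -82305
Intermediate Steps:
I(Z, U) = (2 + U)*(Z + 23*U) (I(Z, U) = (Z + 23*U)*(2 + U) = (2 + U)*(Z + 23*U))
(-438 + 159)*I(-10, 3) = (-438 + 159)*(2*(-10) + 23*3² + 46*3 + 3*(-10)) = -279*(-20 + 23*9 + 138 - 30) = -279*(-20 + 207 + 138 - 30) = -279*295 = -82305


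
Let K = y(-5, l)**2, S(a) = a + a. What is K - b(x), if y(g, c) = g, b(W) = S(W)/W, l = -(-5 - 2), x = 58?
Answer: 23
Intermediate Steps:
S(a) = 2*a
l = 7 (l = -1*(-7) = 7)
b(W) = 2 (b(W) = (2*W)/W = 2)
K = 25 (K = (-5)**2 = 25)
K - b(x) = 25 - 1*2 = 25 - 2 = 23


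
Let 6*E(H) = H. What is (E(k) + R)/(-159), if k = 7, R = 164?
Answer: -991/954 ≈ -1.0388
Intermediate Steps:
E(H) = H/6
(E(k) + R)/(-159) = ((1/6)*7 + 164)/(-159) = -(7/6 + 164)/159 = -1/159*991/6 = -991/954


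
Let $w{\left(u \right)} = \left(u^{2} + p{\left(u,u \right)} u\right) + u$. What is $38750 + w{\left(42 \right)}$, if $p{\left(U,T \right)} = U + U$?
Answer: $44084$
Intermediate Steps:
$p{\left(U,T \right)} = 2 U$
$w{\left(u \right)} = u + 3 u^{2}$ ($w{\left(u \right)} = \left(u^{2} + 2 u u\right) + u = \left(u^{2} + 2 u^{2}\right) + u = 3 u^{2} + u = u + 3 u^{2}$)
$38750 + w{\left(42 \right)} = 38750 + 42 \left(1 + 3 \cdot 42\right) = 38750 + 42 \left(1 + 126\right) = 38750 + 42 \cdot 127 = 38750 + 5334 = 44084$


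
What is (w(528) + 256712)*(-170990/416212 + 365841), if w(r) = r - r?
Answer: 9772207140635756/104053 ≈ 9.3916e+10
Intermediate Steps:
w(r) = 0
(w(528) + 256712)*(-170990/416212 + 365841) = (0 + 256712)*(-170990/416212 + 365841) = 256712*(-170990*1/416212 + 365841) = 256712*(-85495/208106 + 365841) = 256712*(76133621651/208106) = 9772207140635756/104053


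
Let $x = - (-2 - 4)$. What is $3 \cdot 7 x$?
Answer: $126$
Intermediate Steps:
$x = 6$ ($x = \left(-1\right) \left(-6\right) = 6$)
$3 \cdot 7 x = 3 \cdot 7 \cdot 6 = 21 \cdot 6 = 126$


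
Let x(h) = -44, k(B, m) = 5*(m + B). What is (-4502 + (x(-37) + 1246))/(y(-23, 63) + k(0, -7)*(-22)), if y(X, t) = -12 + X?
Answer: -220/49 ≈ -4.4898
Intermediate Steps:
k(B, m) = 5*B + 5*m (k(B, m) = 5*(B + m) = 5*B + 5*m)
(-4502 + (x(-37) + 1246))/(y(-23, 63) + k(0, -7)*(-22)) = (-4502 + (-44 + 1246))/((-12 - 23) + (5*0 + 5*(-7))*(-22)) = (-4502 + 1202)/(-35 + (0 - 35)*(-22)) = -3300/(-35 - 35*(-22)) = -3300/(-35 + 770) = -3300/735 = -3300*1/735 = -220/49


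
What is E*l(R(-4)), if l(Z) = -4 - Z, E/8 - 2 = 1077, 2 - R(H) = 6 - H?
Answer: 34528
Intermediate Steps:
R(H) = -4 + H (R(H) = 2 - (6 - H) = 2 + (-6 + H) = -4 + H)
E = 8632 (E = 16 + 8*1077 = 16 + 8616 = 8632)
E*l(R(-4)) = 8632*(-4 - (-4 - 4)) = 8632*(-4 - 1*(-8)) = 8632*(-4 + 8) = 8632*4 = 34528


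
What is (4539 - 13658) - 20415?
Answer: -29534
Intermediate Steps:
(4539 - 13658) - 20415 = -9119 - 20415 = -29534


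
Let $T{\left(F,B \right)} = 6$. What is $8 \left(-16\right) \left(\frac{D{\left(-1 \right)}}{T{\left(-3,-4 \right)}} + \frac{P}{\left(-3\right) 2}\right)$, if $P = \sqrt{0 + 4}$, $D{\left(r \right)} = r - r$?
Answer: $\frac{128}{3} \approx 42.667$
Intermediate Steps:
$D{\left(r \right)} = 0$
$P = 2$ ($P = \sqrt{4} = 2$)
$8 \left(-16\right) \left(\frac{D{\left(-1 \right)}}{T{\left(-3,-4 \right)}} + \frac{P}{\left(-3\right) 2}\right) = 8 \left(-16\right) \left(\frac{0}{6} + \frac{2}{\left(-3\right) 2}\right) = - 128 \left(0 \cdot \frac{1}{6} + \frac{2}{-6}\right) = - 128 \left(0 + 2 \left(- \frac{1}{6}\right)\right) = - 128 \left(0 - \frac{1}{3}\right) = \left(-128\right) \left(- \frac{1}{3}\right) = \frac{128}{3}$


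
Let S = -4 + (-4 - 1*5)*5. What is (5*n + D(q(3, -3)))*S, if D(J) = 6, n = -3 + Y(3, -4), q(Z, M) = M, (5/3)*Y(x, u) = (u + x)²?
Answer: 294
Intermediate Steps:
Y(x, u) = 3*(u + x)²/5
n = -12/5 (n = -3 + 3*(-4 + 3)²/5 = -3 + (⅗)*(-1)² = -3 + (⅗)*1 = -3 + ⅗ = -12/5 ≈ -2.4000)
S = -49 (S = -4 + (-4 - 5)*5 = -4 - 9*5 = -4 - 45 = -49)
(5*n + D(q(3, -3)))*S = (5*(-12/5) + 6)*(-49) = (-12 + 6)*(-49) = -6*(-49) = 294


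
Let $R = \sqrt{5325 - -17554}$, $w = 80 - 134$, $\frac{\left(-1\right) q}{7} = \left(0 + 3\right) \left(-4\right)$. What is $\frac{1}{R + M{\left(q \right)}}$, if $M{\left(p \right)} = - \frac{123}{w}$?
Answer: $- \frac{738}{7411115} + \frac{324 \sqrt{22879}}{7411115} \approx 0.0065131$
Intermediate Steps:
$q = 84$ ($q = - 7 \left(0 + 3\right) \left(-4\right) = - 7 \cdot 3 \left(-4\right) = \left(-7\right) \left(-12\right) = 84$)
$w = -54$
$R = \sqrt{22879}$ ($R = \sqrt{5325 + 17554} = \sqrt{22879} \approx 151.26$)
$M{\left(p \right)} = \frac{41}{18}$ ($M{\left(p \right)} = - \frac{123}{-54} = \left(-123\right) \left(- \frac{1}{54}\right) = \frac{41}{18}$)
$\frac{1}{R + M{\left(q \right)}} = \frac{1}{\sqrt{22879} + \frac{41}{18}} = \frac{1}{\frac{41}{18} + \sqrt{22879}}$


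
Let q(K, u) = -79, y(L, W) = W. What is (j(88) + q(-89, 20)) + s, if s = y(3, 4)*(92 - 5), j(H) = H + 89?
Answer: 446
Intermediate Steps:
j(H) = 89 + H
s = 348 (s = 4*(92 - 5) = 4*87 = 348)
(j(88) + q(-89, 20)) + s = ((89 + 88) - 79) + 348 = (177 - 79) + 348 = 98 + 348 = 446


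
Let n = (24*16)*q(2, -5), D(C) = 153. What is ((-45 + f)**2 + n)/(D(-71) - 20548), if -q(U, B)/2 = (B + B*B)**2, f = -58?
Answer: 296591/20395 ≈ 14.542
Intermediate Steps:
q(U, B) = -2*(B + B**2)**2 (q(U, B) = -2*(B + B*B)**2 = -2*(B + B**2)**2)
n = -307200 (n = (24*16)*(-2*(-5)**2*(1 - 5)**2) = 384*(-2*25*(-4)**2) = 384*(-2*25*16) = 384*(-800) = -307200)
((-45 + f)**2 + n)/(D(-71) - 20548) = ((-45 - 58)**2 - 307200)/(153 - 20548) = ((-103)**2 - 307200)/(-20395) = (10609 - 307200)*(-1/20395) = -296591*(-1/20395) = 296591/20395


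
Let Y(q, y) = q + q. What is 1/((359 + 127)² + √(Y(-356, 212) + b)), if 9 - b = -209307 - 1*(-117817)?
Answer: 236196/55788459629 - √90787/55788459629 ≈ 4.2284e-6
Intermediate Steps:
Y(q, y) = 2*q
b = 91499 (b = 9 - (-209307 - 1*(-117817)) = 9 - (-209307 + 117817) = 9 - 1*(-91490) = 9 + 91490 = 91499)
1/((359 + 127)² + √(Y(-356, 212) + b)) = 1/((359 + 127)² + √(2*(-356) + 91499)) = 1/(486² + √(-712 + 91499)) = 1/(236196 + √90787)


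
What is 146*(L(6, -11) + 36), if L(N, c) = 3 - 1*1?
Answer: 5548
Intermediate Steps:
L(N, c) = 2 (L(N, c) = 3 - 1 = 2)
146*(L(6, -11) + 36) = 146*(2 + 36) = 146*38 = 5548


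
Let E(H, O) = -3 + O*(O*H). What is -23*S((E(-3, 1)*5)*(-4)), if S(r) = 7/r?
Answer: -161/120 ≈ -1.3417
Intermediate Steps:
E(H, O) = -3 + H*O² (E(H, O) = -3 + O*(H*O) = -3 + H*O²)
-23*S((E(-3, 1)*5)*(-4)) = -161/(((-3 - 3*1²)*5)*(-4)) = -161/(((-3 - 3*1)*5)*(-4)) = -161/(((-3 - 3)*5)*(-4)) = -161/(-6*5*(-4)) = -161/((-30*(-4))) = -161/120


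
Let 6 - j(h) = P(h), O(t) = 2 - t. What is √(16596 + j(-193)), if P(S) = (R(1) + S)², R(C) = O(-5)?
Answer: I*√17994 ≈ 134.14*I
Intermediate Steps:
R(C) = 7 (R(C) = 2 - 1*(-5) = 2 + 5 = 7)
P(S) = (7 + S)²
j(h) = 6 - (7 + h)²
√(16596 + j(-193)) = √(16596 + (6 - (7 - 193)²)) = √(16596 + (6 - 1*(-186)²)) = √(16596 + (6 - 1*34596)) = √(16596 + (6 - 34596)) = √(16596 - 34590) = √(-17994) = I*√17994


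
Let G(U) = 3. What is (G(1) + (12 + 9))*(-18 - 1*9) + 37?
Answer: -611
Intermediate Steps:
(G(1) + (12 + 9))*(-18 - 1*9) + 37 = (3 + (12 + 9))*(-18 - 1*9) + 37 = (3 + 21)*(-18 - 9) + 37 = 24*(-27) + 37 = -648 + 37 = -611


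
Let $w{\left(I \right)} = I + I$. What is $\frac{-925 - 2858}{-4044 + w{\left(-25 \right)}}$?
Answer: $\frac{3783}{4094} \approx 0.92404$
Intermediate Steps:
$w{\left(I \right)} = 2 I$
$\frac{-925 - 2858}{-4044 + w{\left(-25 \right)}} = \frac{-925 - 2858}{-4044 + 2 \left(-25\right)} = - \frac{3783}{-4044 - 50} = - \frac{3783}{-4094} = \left(-3783\right) \left(- \frac{1}{4094}\right) = \frac{3783}{4094}$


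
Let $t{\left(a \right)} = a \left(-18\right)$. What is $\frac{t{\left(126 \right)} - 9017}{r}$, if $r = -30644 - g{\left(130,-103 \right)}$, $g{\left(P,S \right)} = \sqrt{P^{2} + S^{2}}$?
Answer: $\frac{345817540}{939027227} - \frac{11285 \sqrt{27509}}{939027227} \approx 0.36628$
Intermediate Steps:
$t{\left(a \right)} = - 18 a$
$r = -30644 - \sqrt{27509}$ ($r = -30644 - \sqrt{130^{2} + \left(-103\right)^{2}} = -30644 - \sqrt{16900 + 10609} = -30644 - \sqrt{27509} \approx -30810.0$)
$\frac{t{\left(126 \right)} - 9017}{r} = \frac{\left(-18\right) 126 - 9017}{-30644 - \sqrt{27509}} = \frac{-2268 - 9017}{-30644 - \sqrt{27509}} = - \frac{11285}{-30644 - \sqrt{27509}}$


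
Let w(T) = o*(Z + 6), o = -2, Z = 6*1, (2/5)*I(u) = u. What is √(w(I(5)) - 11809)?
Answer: I*√11833 ≈ 108.78*I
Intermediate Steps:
I(u) = 5*u/2
Z = 6
w(T) = -24 (w(T) = -2*(6 + 6) = -2*12 = -24)
√(w(I(5)) - 11809) = √(-24 - 11809) = √(-11833) = I*√11833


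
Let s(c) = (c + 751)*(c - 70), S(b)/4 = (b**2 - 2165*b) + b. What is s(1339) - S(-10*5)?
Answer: 2209410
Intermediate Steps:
S(b) = -8656*b + 4*b**2 (S(b) = 4*((b**2 - 2165*b) + b) = 4*(b**2 - 2164*b) = -8656*b + 4*b**2)
s(c) = (-70 + c)*(751 + c) (s(c) = (751 + c)*(-70 + c) = (-70 + c)*(751 + c))
s(1339) - S(-10*5) = (-52570 + 1339**2 + 681*1339) - 4*(-10*5)*(-2164 - 10*5) = (-52570 + 1792921 + 911859) - 4*(-50)*(-2164 - 50) = 2652210 - 4*(-50)*(-2214) = 2652210 - 1*442800 = 2652210 - 442800 = 2209410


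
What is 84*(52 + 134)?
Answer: 15624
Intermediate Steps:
84*(52 + 134) = 84*186 = 15624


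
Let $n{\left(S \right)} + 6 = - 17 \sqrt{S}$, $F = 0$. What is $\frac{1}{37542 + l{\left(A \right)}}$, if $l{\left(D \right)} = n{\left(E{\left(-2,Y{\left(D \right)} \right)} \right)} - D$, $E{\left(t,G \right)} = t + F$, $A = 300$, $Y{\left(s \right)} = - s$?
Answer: $\frac{18618}{693260137} + \frac{17 i \sqrt{2}}{1386520274} \approx 2.6856 \cdot 10^{-5} + 1.734 \cdot 10^{-8} i$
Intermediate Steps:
$E{\left(t,G \right)} = t$ ($E{\left(t,G \right)} = t + 0 = t$)
$n{\left(S \right)} = -6 - 17 \sqrt{S}$
$l{\left(D \right)} = -6 - D - 17 i \sqrt{2}$ ($l{\left(D \right)} = \left(-6 - 17 \sqrt{-2}\right) - D = \left(-6 - 17 i \sqrt{2}\right) - D = -6 - D - 17 i \sqrt{2}$)
$\frac{1}{37542 + l{\left(A \right)}} = \frac{1}{37542 - \left(306 + 17 i \sqrt{2}\right)} = \frac{1}{37236 - 17 i \sqrt{2}}$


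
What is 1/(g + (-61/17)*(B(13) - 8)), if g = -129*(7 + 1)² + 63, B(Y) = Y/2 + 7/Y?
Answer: -442/3619781 ≈ -0.00012211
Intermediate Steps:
B(Y) = Y/2 + 7/Y (B(Y) = Y*(½) + 7/Y = Y/2 + 7/Y)
g = -8193 (g = -129*8² + 63 = -129*64 + 63 = -8256 + 63 = -8193)
1/(g + (-61/17)*(B(13) - 8)) = 1/(-8193 + (-61/17)*(((½)*13 + 7/13) - 8)) = 1/(-8193 + (-61*1/17)*((13/2 + 7*(1/13)) - 8)) = 1/(-8193 - 61*((13/2 + 7/13) - 8)/17) = 1/(-8193 - 61*(183/26 - 8)/17) = 1/(-8193 - 61/17*(-25/26)) = 1/(-8193 + 1525/442) = 1/(-3619781/442) = -442/3619781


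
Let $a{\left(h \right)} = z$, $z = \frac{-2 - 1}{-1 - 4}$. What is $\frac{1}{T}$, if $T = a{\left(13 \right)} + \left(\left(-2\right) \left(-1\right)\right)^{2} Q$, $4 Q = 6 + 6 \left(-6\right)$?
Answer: $- \frac{5}{147} \approx -0.034014$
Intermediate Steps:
$z = \frac{3}{5}$ ($z = - \frac{3}{-5} = \left(-3\right) \left(- \frac{1}{5}\right) = \frac{3}{5} \approx 0.6$)
$Q = - \frac{15}{2}$ ($Q = \frac{6 + 6 \left(-6\right)}{4} = \frac{6 - 36}{4} = \frac{1}{4} \left(-30\right) = - \frac{15}{2} \approx -7.5$)
$a{\left(h \right)} = \frac{3}{5}$
$T = - \frac{147}{5}$ ($T = \frac{3}{5} + \left(\left(-2\right) \left(-1\right)\right)^{2} \left(- \frac{15}{2}\right) = \frac{3}{5} + 2^{2} \left(- \frac{15}{2}\right) = \frac{3}{5} + 4 \left(- \frac{15}{2}\right) = \frac{3}{5} - 30 = - \frac{147}{5} \approx -29.4$)
$\frac{1}{T} = \frac{1}{- \frac{147}{5}} = - \frac{5}{147}$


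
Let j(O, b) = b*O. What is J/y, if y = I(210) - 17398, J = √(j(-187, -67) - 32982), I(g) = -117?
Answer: -I*√20453/17515 ≈ -0.0081652*I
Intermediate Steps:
j(O, b) = O*b
J = I*√20453 (J = √(-187*(-67) - 32982) = √(12529 - 32982) = √(-20453) = I*√20453 ≈ 143.01*I)
y = -17515 (y = -117 - 17398 = -17515)
J/y = (I*√20453)/(-17515) = (I*√20453)*(-1/17515) = -I*√20453/17515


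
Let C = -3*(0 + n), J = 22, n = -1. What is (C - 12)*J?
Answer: -198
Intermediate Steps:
C = 3 (C = -3*(0 - 1) = -3*(-1) = 3)
(C - 12)*J = (3 - 12)*22 = -9*22 = -198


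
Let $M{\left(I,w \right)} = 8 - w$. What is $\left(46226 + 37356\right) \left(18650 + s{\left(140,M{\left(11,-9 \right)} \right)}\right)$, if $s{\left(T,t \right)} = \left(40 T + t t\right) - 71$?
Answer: $2045084376$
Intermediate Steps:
$s{\left(T,t \right)} = -71 + t^{2} + 40 T$ ($s{\left(T,t \right)} = \left(40 T + t^{2}\right) - 71 = \left(t^{2} + 40 T\right) - 71 = -71 + t^{2} + 40 T$)
$\left(46226 + 37356\right) \left(18650 + s{\left(140,M{\left(11,-9 \right)} \right)}\right) = \left(46226 + 37356\right) \left(18650 + \left(-71 + \left(8 - -9\right)^{2} + 40 \cdot 140\right)\right) = 83582 \left(18650 + \left(-71 + \left(8 + 9\right)^{2} + 5600\right)\right) = 83582 \left(18650 + \left(-71 + 17^{2} + 5600\right)\right) = 83582 \left(18650 + \left(-71 + 289 + 5600\right)\right) = 83582 \left(18650 + 5818\right) = 83582 \cdot 24468 = 2045084376$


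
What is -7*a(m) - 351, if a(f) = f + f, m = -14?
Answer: -155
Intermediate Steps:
a(f) = 2*f
-7*a(m) - 351 = -14*(-14) - 351 = -7*(-28) - 351 = 196 - 351 = -155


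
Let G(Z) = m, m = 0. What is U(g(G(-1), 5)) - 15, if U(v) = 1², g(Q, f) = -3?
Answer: -14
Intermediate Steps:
G(Z) = 0
U(v) = 1
U(g(G(-1), 5)) - 15 = 1 - 15 = -14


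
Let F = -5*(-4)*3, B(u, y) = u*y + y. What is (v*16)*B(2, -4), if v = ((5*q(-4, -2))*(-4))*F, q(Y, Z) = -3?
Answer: -691200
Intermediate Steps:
B(u, y) = y + u*y
F = 60 (F = 20*3 = 60)
v = 3600 (v = ((5*(-3))*(-4))*60 = -15*(-4)*60 = 60*60 = 3600)
(v*16)*B(2, -4) = (3600*16)*(-4*(1 + 2)) = 57600*(-4*3) = 57600*(-12) = -691200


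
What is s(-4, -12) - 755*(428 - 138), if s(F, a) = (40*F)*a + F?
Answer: -217034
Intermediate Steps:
s(F, a) = F + 40*F*a (s(F, a) = 40*F*a + F = F + 40*F*a)
s(-4, -12) - 755*(428 - 138) = -4*(1 + 40*(-12)) - 755*(428 - 138) = -4*(1 - 480) - 755*290 = -4*(-479) - 218950 = 1916 - 218950 = -217034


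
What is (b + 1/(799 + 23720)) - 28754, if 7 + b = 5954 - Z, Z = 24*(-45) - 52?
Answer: -531449324/24519 ≈ -21675.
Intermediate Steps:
Z = -1132 (Z = -1080 - 52 = -1132)
b = 7079 (b = -7 + (5954 - 1*(-1132)) = -7 + (5954 + 1132) = -7 + 7086 = 7079)
(b + 1/(799 + 23720)) - 28754 = (7079 + 1/(799 + 23720)) - 28754 = (7079 + 1/24519) - 28754 = 173570002/24519 - 28754 = -531449324/24519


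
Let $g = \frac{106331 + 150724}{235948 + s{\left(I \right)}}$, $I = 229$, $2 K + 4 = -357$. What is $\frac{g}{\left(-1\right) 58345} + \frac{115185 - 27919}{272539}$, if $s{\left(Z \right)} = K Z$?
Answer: $\frac{396324537779500}{1237842121372157} \approx 0.32017$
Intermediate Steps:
$K = - \frac{361}{2}$ ($K = -2 + \frac{1}{2} \left(-357\right) = -2 - \frac{357}{2} = - \frac{361}{2} \approx -180.5$)
$s{\left(Z \right)} = - \frac{361 Z}{2}$
$g = \frac{514110}{389227}$ ($g = \frac{106331 + 150724}{235948 - \frac{82669}{2}} = \frac{257055}{235948 - \frac{82669}{2}} = \frac{257055}{\frac{389227}{2}} = 257055 \cdot \frac{2}{389227} = \frac{514110}{389227} \approx 1.3208$)
$\frac{g}{\left(-1\right) 58345} + \frac{115185 - 27919}{272539} = \frac{514110}{389227 \left(\left(-1\right) 58345\right)} + \frac{115185 - 27919}{272539} = \frac{514110}{389227 \left(-58345\right)} + 87266 \cdot \frac{1}{272539} = \frac{514110}{389227} \left(- \frac{1}{58345}\right) + \frac{87266}{272539} = - \frac{102822}{4541889863} + \frac{87266}{272539} = \frac{396324537779500}{1237842121372157}$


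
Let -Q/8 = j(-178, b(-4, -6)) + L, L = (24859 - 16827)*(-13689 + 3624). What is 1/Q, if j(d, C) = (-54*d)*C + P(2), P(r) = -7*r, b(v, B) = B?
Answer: 1/647198128 ≈ 1.5451e-9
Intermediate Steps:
j(d, C) = -14 - 54*C*d (j(d, C) = (-54*d)*C - 7*2 = -54*C*d - 14 = -14 - 54*C*d)
L = -80842080 (L = 8032*(-10065) = -80842080)
Q = 647198128 (Q = -8*((-14 - 54*(-6)*(-178)) - 80842080) = -8*((-14 - 57672) - 80842080) = -8*(-57686 - 80842080) = -8*(-80899766) = 647198128)
1/Q = 1/647198128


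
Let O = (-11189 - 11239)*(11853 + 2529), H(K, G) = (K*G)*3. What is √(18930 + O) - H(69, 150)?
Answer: -31050 + I*√322540566 ≈ -31050.0 + 17959.0*I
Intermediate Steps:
H(K, G) = 3*G*K (H(K, G) = (G*K)*3 = 3*G*K)
O = -322559496 (O = -22428*14382 = -322559496)
√(18930 + O) - H(69, 150) = √(18930 - 322559496) - 3*150*69 = √(-322540566) - 1*31050 = I*√322540566 - 31050 = -31050 + I*√322540566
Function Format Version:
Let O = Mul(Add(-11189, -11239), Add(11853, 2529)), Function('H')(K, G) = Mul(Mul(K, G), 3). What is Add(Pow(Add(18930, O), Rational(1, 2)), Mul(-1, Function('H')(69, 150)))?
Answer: Add(-31050, Mul(I, Pow(322540566, Rational(1, 2)))) ≈ Add(-31050., Mul(17959., I))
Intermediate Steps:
Function('H')(K, G) = Mul(3, G, K) (Function('H')(K, G) = Mul(Mul(G, K), 3) = Mul(3, G, K))
O = -322559496 (O = Mul(-22428, 14382) = -322559496)
Add(Pow(Add(18930, O), Rational(1, 2)), Mul(-1, Function('H')(69, 150))) = Add(Pow(Add(18930, -322559496), Rational(1, 2)), Mul(-1, Mul(3, 150, 69))) = Add(Pow(-322540566, Rational(1, 2)), Mul(-1, 31050)) = Add(Mul(I, Pow(322540566, Rational(1, 2))), -31050) = Add(-31050, Mul(I, Pow(322540566, Rational(1, 2))))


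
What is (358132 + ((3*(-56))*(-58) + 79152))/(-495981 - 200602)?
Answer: -447028/696583 ≈ -0.64174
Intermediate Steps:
(358132 + ((3*(-56))*(-58) + 79152))/(-495981 - 200602) = (358132 + (-168*(-58) + 79152))/(-696583) = (358132 + (9744 + 79152))*(-1/696583) = (358132 + 88896)*(-1/696583) = 447028*(-1/696583) = -447028/696583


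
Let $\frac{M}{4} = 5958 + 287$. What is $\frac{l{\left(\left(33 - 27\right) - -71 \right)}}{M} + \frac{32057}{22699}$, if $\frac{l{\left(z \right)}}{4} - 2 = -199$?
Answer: $\frac{195724262}{141755255} \approx 1.3807$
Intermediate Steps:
$M = 24980$ ($M = 4 \left(5958 + 287\right) = 4 \cdot 6245 = 24980$)
$l{\left(z \right)} = -788$ ($l{\left(z \right)} = 8 + 4 \left(-199\right) = 8 - 796 = -788$)
$\frac{l{\left(\left(33 - 27\right) - -71 \right)}}{M} + \frac{32057}{22699} = - \frac{788}{24980} + \frac{32057}{22699} = \left(-788\right) \frac{1}{24980} + 32057 \cdot \frac{1}{22699} = - \frac{197}{6245} + \frac{32057}{22699} = \frac{195724262}{141755255}$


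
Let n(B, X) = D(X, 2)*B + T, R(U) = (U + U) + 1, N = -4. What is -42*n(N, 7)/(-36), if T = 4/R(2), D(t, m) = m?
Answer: -42/5 ≈ -8.4000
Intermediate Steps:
R(U) = 1 + 2*U (R(U) = 2*U + 1 = 1 + 2*U)
T = ⅘ (T = 4/(1 + 2*2) = 4/(1 + 4) = 4/5 = 4*(⅕) = ⅘ ≈ 0.80000)
n(B, X) = ⅘ + 2*B (n(B, X) = 2*B + ⅘ = ⅘ + 2*B)
-42*n(N, 7)/(-36) = -42*(⅘ + 2*(-4))/(-36) = -42*(⅘ - 8)*(-1/36) = -42*(-36/5)*(-1/36) = (1512/5)*(-1/36) = -42/5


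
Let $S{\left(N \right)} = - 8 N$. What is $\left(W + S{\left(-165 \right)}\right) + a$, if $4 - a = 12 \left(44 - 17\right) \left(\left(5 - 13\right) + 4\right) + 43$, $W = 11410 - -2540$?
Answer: $16527$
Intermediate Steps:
$W = 13950$ ($W = 11410 + 2540 = 13950$)
$a = 1257$ ($a = 4 - \left(12 \left(44 - 17\right) \left(\left(5 - 13\right) + 4\right) + 43\right) = 4 - \left(12 \cdot 27 \left(\left(5 - 13\right) + 4\right) + 43\right) = 4 - \left(12 \cdot 27 \left(-8 + 4\right) + 43\right) = 4 - \left(12 \cdot 27 \left(-4\right) + 43\right) = 4 - \left(12 \left(-108\right) + 43\right) = 4 - \left(-1296 + 43\right) = 4 - -1253 = 4 + 1253 = 1257$)
$\left(W + S{\left(-165 \right)}\right) + a = \left(13950 - -1320\right) + 1257 = \left(13950 + 1320\right) + 1257 = 15270 + 1257 = 16527$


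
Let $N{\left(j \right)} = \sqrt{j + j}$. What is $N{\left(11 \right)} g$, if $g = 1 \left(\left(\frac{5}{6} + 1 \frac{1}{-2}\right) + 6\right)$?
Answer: $\frac{19 \sqrt{22}}{3} \approx 29.706$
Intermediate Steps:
$N{\left(j \right)} = \sqrt{2} \sqrt{j}$ ($N{\left(j \right)} = \sqrt{2 j} = \sqrt{2} \sqrt{j}$)
$g = \frac{19}{3}$ ($g = 1 \left(\left(5 \cdot \frac{1}{6} + 1 \left(- \frac{1}{2}\right)\right) + 6\right) = 1 \left(\left(\frac{5}{6} - \frac{1}{2}\right) + 6\right) = 1 \left(\frac{1}{3} + 6\right) = 1 \cdot \frac{19}{3} = \frac{19}{3} \approx 6.3333$)
$N{\left(11 \right)} g = \sqrt{2} \sqrt{11} \cdot \frac{19}{3} = \sqrt{22} \cdot \frac{19}{3} = \frac{19 \sqrt{22}}{3}$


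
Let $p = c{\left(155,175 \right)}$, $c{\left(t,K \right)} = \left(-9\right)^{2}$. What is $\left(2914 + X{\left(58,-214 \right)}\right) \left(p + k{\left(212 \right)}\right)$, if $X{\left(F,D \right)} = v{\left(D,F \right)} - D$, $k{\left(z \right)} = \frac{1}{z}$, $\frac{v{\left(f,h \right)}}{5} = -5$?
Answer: $\frac{53287819}{212} \approx 2.5136 \cdot 10^{5}$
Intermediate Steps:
$v{\left(f,h \right)} = -25$ ($v{\left(f,h \right)} = 5 \left(-5\right) = -25$)
$X{\left(F,D \right)} = -25 - D$
$c{\left(t,K \right)} = 81$
$p = 81$
$\left(2914 + X{\left(58,-214 \right)}\right) \left(p + k{\left(212 \right)}\right) = \left(2914 - -189\right) \left(81 + \frac{1}{212}\right) = \left(2914 + \left(-25 + 214\right)\right) \left(81 + \frac{1}{212}\right) = \left(2914 + 189\right) \frac{17173}{212} = 3103 \cdot \frac{17173}{212} = \frac{53287819}{212}$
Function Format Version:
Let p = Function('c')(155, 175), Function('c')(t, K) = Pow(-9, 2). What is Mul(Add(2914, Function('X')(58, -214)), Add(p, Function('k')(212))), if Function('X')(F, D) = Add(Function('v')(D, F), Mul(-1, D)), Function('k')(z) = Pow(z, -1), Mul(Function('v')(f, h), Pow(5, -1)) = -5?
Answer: Rational(53287819, 212) ≈ 2.5136e+5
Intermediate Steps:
Function('v')(f, h) = -25 (Function('v')(f, h) = Mul(5, -5) = -25)
Function('X')(F, D) = Add(-25, Mul(-1, D))
Function('c')(t, K) = 81
p = 81
Mul(Add(2914, Function('X')(58, -214)), Add(p, Function('k')(212))) = Mul(Add(2914, Add(-25, Mul(-1, -214))), Add(81, Pow(212, -1))) = Mul(Add(2914, Add(-25, 214)), Add(81, Rational(1, 212))) = Mul(Add(2914, 189), Rational(17173, 212)) = Mul(3103, Rational(17173, 212)) = Rational(53287819, 212)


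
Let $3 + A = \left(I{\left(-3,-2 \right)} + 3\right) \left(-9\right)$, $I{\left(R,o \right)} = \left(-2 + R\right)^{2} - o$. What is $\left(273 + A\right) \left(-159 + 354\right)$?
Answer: $0$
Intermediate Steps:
$A = -273$ ($A = -3 + \left(\left(\left(-2 - 3\right)^{2} - -2\right) + 3\right) \left(-9\right) = -3 + \left(\left(\left(-5\right)^{2} + 2\right) + 3\right) \left(-9\right) = -3 + \left(\left(25 + 2\right) + 3\right) \left(-9\right) = -3 + \left(27 + 3\right) \left(-9\right) = -3 + 30 \left(-9\right) = -3 - 270 = -273$)
$\left(273 + A\right) \left(-159 + 354\right) = \left(273 - 273\right) \left(-159 + 354\right) = 0 \cdot 195 = 0$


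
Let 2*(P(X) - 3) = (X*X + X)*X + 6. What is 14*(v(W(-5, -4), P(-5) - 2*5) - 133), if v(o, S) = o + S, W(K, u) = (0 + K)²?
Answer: -2268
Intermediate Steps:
P(X) = 6 + X*(X + X²)/2 (P(X) = 3 + ((X*X + X)*X + 6)/2 = 3 + ((X² + X)*X + 6)/2 = 3 + ((X + X²)*X + 6)/2 = 3 + (X*(X + X²) + 6)/2 = 3 + (6 + X*(X + X²))/2 = 3 + (3 + X*(X + X²)/2) = 6 + X*(X + X²)/2)
W(K, u) = K²
v(o, S) = S + o
14*(v(W(-5, -4), P(-5) - 2*5) - 133) = 14*((((6 + (½)*(-5)² + (½)*(-5)³) - 2*5) + (-5)²) - 133) = 14*((((6 + (½)*25 + (½)*(-125)) - 10) + 25) - 133) = 14*((((6 + 25/2 - 125/2) - 10) + 25) - 133) = 14*(((-44 - 10) + 25) - 133) = 14*((-54 + 25) - 133) = 14*(-29 - 133) = 14*(-162) = -2268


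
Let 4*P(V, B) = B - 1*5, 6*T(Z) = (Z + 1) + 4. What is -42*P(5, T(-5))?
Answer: 105/2 ≈ 52.500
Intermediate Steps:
T(Z) = ⅚ + Z/6 (T(Z) = ((Z + 1) + 4)/6 = ((1 + Z) + 4)/6 = (5 + Z)/6 = ⅚ + Z/6)
P(V, B) = -5/4 + B/4 (P(V, B) = (B - 1*5)/4 = (B - 5)/4 = (-5 + B)/4 = -5/4 + B/4)
-42*P(5, T(-5)) = -42*(-5/4 + (⅚ + (⅙)*(-5))/4) = -42*(-5/4 + (⅚ - ⅚)/4) = -42*(-5/4 + (¼)*0) = -42*(-5/4 + 0) = -42*(-5/4) = 105/2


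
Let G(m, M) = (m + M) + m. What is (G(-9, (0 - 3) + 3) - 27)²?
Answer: 2025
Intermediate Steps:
G(m, M) = M + 2*m (G(m, M) = (M + m) + m = M + 2*m)
(G(-9, (0 - 3) + 3) - 27)² = ((((0 - 3) + 3) + 2*(-9)) - 27)² = (((-3 + 3) - 18) - 27)² = ((0 - 18) - 27)² = (-18 - 27)² = (-45)² = 2025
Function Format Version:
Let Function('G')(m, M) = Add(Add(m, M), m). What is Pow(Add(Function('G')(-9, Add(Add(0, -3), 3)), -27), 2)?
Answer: 2025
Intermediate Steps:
Function('G')(m, M) = Add(M, Mul(2, m)) (Function('G')(m, M) = Add(Add(M, m), m) = Add(M, Mul(2, m)))
Pow(Add(Function('G')(-9, Add(Add(0, -3), 3)), -27), 2) = Pow(Add(Add(Add(Add(0, -3), 3), Mul(2, -9)), -27), 2) = Pow(Add(Add(Add(-3, 3), -18), -27), 2) = Pow(Add(Add(0, -18), -27), 2) = Pow(Add(-18, -27), 2) = Pow(-45, 2) = 2025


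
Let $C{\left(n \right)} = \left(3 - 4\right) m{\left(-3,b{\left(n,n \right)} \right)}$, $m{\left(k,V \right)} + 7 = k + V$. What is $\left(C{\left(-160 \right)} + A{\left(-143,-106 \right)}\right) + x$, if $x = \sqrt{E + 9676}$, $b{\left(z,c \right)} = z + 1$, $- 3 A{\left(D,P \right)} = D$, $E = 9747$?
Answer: $\frac{650}{3} + \sqrt{19423} \approx 356.03$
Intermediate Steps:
$A{\left(D,P \right)} = - \frac{D}{3}$
$b{\left(z,c \right)} = 1 + z$
$m{\left(k,V \right)} = -7 + V + k$ ($m{\left(k,V \right)} = -7 + \left(k + V\right) = -7 + \left(V + k\right) = -7 + V + k$)
$x = \sqrt{19423}$ ($x = \sqrt{9747 + 9676} = \sqrt{19423} \approx 139.37$)
$C{\left(n \right)} = 9 - n$ ($C{\left(n \right)} = \left(3 - 4\right) \left(-7 + \left(1 + n\right) - 3\right) = - (-9 + n) = 9 - n$)
$\left(C{\left(-160 \right)} + A{\left(-143,-106 \right)}\right) + x = \left(\left(9 - -160\right) - - \frac{143}{3}\right) + \sqrt{19423} = \left(\left(9 + 160\right) + \frac{143}{3}\right) + \sqrt{19423} = \left(169 + \frac{143}{3}\right) + \sqrt{19423} = \frac{650}{3} + \sqrt{19423}$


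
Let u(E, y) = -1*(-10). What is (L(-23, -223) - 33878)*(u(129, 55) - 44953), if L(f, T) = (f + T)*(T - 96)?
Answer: -2004278028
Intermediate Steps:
u(E, y) = 10
L(f, T) = (-96 + T)*(T + f) (L(f, T) = (T + f)*(-96 + T) = (-96 + T)*(T + f))
(L(-23, -223) - 33878)*(u(129, 55) - 44953) = (((-223)**2 - 96*(-223) - 96*(-23) - 223*(-23)) - 33878)*(10 - 44953) = ((49729 + 21408 + 2208 + 5129) - 33878)*(-44943) = (78474 - 33878)*(-44943) = 44596*(-44943) = -2004278028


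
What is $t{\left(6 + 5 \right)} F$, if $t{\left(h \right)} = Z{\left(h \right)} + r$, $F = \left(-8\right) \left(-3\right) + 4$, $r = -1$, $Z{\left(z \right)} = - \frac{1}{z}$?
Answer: $- \frac{336}{11} \approx -30.545$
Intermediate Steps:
$F = 28$ ($F = 24 + 4 = 28$)
$t{\left(h \right)} = -1 - \frac{1}{h}$ ($t{\left(h \right)} = - \frac{1}{h} - 1 = -1 - \frac{1}{h}$)
$t{\left(6 + 5 \right)} F = \frac{-1 - \left(6 + 5\right)}{6 + 5} \cdot 28 = \frac{-1 - 11}{11} \cdot 28 = \frac{1}{11} \left(-12\right) 28 = \left(- \frac{12}{11}\right) 28 = - \frac{336}{11}$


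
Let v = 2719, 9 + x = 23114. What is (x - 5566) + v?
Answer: 20258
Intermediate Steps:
x = 23105 (x = -9 + 23114 = 23105)
(x - 5566) + v = (23105 - 5566) + 2719 = 17539 + 2719 = 20258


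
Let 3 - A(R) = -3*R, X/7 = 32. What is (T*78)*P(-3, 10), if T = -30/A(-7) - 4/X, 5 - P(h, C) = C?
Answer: -18005/28 ≈ -643.04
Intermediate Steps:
X = 224 (X = 7*32 = 224)
P(h, C) = 5 - C
A(R) = 3 + 3*R (A(R) = 3 - (-3)*R = 3 + 3*R)
T = 277/168 (T = -30/(3 + 3*(-7)) - 4/224 = -30/(3 - 21) - 4*1/224 = -30/(-18) - 1/56 = -30*(-1/18) - 1/56 = 5/3 - 1/56 = 277/168 ≈ 1.6488)
(T*78)*P(-3, 10) = ((277/168)*78)*(5 - 1*10) = 3601*(5 - 10)/28 = (3601/28)*(-5) = -18005/28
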